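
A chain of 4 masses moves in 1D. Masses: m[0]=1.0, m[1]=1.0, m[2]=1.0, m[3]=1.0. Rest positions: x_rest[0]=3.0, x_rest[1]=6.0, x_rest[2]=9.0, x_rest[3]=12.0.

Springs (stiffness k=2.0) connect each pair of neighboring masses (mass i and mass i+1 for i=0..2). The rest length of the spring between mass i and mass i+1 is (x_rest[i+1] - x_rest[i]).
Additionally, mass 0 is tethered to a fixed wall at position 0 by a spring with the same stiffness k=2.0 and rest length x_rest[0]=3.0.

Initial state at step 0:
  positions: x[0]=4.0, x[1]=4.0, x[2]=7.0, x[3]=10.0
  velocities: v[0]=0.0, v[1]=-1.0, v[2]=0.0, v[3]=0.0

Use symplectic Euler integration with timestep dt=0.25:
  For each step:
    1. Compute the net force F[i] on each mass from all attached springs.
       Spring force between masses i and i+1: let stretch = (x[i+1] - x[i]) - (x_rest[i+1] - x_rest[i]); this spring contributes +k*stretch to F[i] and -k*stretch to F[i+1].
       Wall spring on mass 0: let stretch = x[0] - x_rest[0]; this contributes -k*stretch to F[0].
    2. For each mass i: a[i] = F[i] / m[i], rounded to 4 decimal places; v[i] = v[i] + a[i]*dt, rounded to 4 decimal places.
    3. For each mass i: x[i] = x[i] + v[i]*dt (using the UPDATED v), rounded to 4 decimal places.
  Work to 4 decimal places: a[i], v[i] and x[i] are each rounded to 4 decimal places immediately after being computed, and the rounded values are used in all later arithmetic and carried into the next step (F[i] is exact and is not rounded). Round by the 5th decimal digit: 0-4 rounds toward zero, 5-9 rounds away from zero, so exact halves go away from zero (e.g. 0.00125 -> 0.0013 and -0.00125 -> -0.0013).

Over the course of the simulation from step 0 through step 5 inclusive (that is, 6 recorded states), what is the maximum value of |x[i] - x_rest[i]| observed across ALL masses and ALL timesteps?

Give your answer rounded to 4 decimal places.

Answer: 2.3771

Derivation:
Step 0: x=[4.0000 4.0000 7.0000 10.0000] v=[0.0000 -1.0000 0.0000 0.0000]
Step 1: x=[3.5000 4.1250 7.0000 10.0000] v=[-2.0000 0.5000 0.0000 0.0000]
Step 2: x=[2.6406 4.5313 7.0156 10.0000] v=[-3.4375 1.6250 0.0625 0.0000]
Step 3: x=[1.6875 5.0118 7.0938 10.0020] v=[-3.8125 1.9218 0.3126 0.0078]
Step 4: x=[0.9390 5.3370 7.2752 10.0154] v=[-2.9941 1.3007 0.7257 0.0537]
Step 5: x=[0.6229 5.3547 7.5569 10.0613] v=[-1.2646 0.0708 1.1267 0.1836]
Max displacement = 2.3771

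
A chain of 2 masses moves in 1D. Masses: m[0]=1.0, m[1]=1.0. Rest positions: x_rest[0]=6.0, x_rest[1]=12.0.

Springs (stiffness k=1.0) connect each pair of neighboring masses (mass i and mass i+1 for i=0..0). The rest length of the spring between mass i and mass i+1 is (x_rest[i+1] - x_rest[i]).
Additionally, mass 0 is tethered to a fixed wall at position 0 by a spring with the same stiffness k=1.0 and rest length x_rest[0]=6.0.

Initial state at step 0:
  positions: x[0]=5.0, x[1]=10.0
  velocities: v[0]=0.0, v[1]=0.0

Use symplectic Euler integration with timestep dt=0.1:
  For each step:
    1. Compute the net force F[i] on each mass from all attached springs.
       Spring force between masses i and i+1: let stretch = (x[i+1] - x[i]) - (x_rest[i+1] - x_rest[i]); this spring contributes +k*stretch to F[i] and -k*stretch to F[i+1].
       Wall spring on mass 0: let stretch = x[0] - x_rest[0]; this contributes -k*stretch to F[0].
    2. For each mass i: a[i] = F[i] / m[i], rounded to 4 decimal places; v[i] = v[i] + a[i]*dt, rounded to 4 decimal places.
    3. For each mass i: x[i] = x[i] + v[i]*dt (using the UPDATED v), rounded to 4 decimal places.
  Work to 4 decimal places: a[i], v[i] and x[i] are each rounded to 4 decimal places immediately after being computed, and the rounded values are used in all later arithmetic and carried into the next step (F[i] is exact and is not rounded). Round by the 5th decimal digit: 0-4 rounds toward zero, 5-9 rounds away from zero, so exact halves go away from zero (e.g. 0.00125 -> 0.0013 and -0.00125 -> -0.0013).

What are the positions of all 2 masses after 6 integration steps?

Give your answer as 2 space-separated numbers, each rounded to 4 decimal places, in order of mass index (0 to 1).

Step 0: x=[5.0000 10.0000] v=[0.0000 0.0000]
Step 1: x=[5.0000 10.0100] v=[0.0000 0.1000]
Step 2: x=[5.0001 10.0299] v=[0.0010 0.1990]
Step 3: x=[5.0005 10.0595] v=[0.0040 0.2960]
Step 4: x=[5.0015 10.0985] v=[0.0099 0.3901]
Step 5: x=[5.0035 10.1465] v=[0.0195 0.4804]
Step 6: x=[5.0069 10.2031] v=[0.0335 0.5661]

Answer: 5.0069 10.2031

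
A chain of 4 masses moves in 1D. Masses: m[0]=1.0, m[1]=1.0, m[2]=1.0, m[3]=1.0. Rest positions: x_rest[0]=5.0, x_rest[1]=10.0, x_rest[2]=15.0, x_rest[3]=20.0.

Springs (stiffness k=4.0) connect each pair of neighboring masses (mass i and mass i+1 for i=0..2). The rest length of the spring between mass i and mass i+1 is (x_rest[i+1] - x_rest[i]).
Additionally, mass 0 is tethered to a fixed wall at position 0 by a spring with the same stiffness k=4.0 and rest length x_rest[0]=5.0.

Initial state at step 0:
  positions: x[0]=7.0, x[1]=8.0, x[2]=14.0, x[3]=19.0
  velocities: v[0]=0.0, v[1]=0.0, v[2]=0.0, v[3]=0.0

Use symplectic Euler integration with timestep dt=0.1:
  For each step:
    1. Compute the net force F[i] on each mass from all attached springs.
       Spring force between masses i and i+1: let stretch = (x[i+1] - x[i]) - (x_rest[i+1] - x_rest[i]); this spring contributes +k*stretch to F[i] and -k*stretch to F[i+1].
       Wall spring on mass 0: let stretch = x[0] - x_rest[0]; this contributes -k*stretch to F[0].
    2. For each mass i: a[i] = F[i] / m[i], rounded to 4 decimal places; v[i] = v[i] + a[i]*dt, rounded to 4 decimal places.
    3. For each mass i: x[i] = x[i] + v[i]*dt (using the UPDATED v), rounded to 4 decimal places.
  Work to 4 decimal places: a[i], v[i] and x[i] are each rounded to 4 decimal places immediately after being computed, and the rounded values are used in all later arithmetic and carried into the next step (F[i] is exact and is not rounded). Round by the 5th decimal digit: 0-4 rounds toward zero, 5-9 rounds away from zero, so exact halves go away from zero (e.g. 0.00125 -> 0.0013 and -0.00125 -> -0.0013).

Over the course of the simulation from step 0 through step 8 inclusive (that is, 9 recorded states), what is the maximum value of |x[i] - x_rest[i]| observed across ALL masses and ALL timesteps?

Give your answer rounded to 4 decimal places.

Step 0: x=[7.0000 8.0000 14.0000 19.0000] v=[0.0000 0.0000 0.0000 0.0000]
Step 1: x=[6.7600 8.2000 13.9600 19.0000] v=[-2.4000 2.0000 -0.4000 0.0000]
Step 2: x=[6.3072 8.5728 13.8912 18.9984] v=[-4.5280 3.7280 -0.6880 -0.0160]
Step 3: x=[5.6927 9.0677 13.8140 18.9925] v=[-6.1446 4.9491 -0.7725 -0.0589]
Step 4: x=[4.9855 9.6175 13.7540 18.9795] v=[-7.0717 5.4976 -0.5996 -0.1303]
Step 5: x=[4.2642 10.1474 13.7376 18.9575] v=[-7.2131 5.2994 -0.1640 -0.2205]
Step 6: x=[3.6077 10.5856 13.7864 18.9267] v=[-6.5655 4.3822 0.4879 -0.3085]
Step 7: x=[3.0860 10.8727 13.9128 18.8902] v=[-5.2174 2.8714 1.2637 -0.3646]
Step 8: x=[2.7523 10.9700 14.1167 18.8546] v=[-3.3371 0.9728 2.0386 -0.3556]
Max displacement = 2.2477

Answer: 2.2477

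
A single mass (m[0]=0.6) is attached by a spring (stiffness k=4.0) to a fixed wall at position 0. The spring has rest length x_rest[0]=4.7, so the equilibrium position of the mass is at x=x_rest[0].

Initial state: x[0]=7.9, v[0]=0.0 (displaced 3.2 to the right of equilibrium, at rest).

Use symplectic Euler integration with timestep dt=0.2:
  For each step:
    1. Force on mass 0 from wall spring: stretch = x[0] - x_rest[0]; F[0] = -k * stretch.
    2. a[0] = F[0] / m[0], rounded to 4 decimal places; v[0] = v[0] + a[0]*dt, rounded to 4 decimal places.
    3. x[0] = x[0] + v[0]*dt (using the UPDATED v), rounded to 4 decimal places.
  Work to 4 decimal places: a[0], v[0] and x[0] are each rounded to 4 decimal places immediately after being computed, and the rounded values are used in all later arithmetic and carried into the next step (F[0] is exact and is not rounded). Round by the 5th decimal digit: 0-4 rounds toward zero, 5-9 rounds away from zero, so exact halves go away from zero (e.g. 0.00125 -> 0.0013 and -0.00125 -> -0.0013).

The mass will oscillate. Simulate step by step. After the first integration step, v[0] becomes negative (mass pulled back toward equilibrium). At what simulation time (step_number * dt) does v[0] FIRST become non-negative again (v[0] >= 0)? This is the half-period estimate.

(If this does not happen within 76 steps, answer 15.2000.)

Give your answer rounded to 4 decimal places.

Step 0: x=[7.9000] v=[0.0000]
Step 1: x=[7.0467] v=[-4.2667]
Step 2: x=[5.5676] v=[-7.3956]
Step 3: x=[3.8571] v=[-8.5524]
Step 4: x=[2.3714] v=[-7.4285]
Step 5: x=[1.5067] v=[-4.3237]
Step 6: x=[1.4935] v=[-0.0660]
Step 7: x=[2.3354] v=[4.2093]
First v>=0 after going negative at step 7, time=1.4000

Answer: 1.4000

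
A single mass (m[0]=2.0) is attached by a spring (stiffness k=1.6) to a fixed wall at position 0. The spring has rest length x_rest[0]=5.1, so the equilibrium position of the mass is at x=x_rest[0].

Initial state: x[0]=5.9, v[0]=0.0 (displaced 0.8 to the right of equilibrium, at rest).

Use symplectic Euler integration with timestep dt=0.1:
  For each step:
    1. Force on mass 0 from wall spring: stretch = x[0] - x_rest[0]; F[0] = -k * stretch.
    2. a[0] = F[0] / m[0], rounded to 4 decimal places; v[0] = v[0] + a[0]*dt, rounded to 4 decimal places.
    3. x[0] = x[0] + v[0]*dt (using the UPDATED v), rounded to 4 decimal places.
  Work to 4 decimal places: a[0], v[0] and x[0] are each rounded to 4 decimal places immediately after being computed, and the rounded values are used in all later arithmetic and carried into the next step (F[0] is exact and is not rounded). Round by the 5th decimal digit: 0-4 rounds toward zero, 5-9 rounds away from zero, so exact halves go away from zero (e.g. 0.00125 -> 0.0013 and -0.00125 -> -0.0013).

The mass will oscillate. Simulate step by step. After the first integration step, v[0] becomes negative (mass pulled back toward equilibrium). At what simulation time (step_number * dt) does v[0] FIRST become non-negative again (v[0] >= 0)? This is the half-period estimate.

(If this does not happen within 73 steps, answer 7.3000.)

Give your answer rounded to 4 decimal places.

Answer: 3.6000

Derivation:
Step 0: x=[5.9000] v=[0.0000]
Step 1: x=[5.8936] v=[-0.0640]
Step 2: x=[5.8809] v=[-0.1275]
Step 3: x=[5.8619] v=[-0.1900]
Step 4: x=[5.8368] v=[-0.2510]
Step 5: x=[5.8058] v=[-0.3099]
Step 6: x=[5.7692] v=[-0.3664]
Step 7: x=[5.7272] v=[-0.4199]
Step 8: x=[5.6802] v=[-0.4701]
Step 9: x=[5.6286] v=[-0.5165]
Step 10: x=[5.5727] v=[-0.5588]
Step 11: x=[5.5130] v=[-0.5966]
Step 12: x=[5.4500] v=[-0.6296]
Step 13: x=[5.3842] v=[-0.6576]
Step 14: x=[5.3162] v=[-0.6803]
Step 15: x=[5.2464] v=[-0.6976]
Step 16: x=[5.1755] v=[-0.7093]
Step 17: x=[5.1040] v=[-0.7153]
Step 18: x=[5.0324] v=[-0.7156]
Step 19: x=[4.9614] v=[-0.7102]
Step 20: x=[4.8915] v=[-0.6991]
Step 21: x=[4.8233] v=[-0.6824]
Step 22: x=[4.7573] v=[-0.6603]
Step 23: x=[4.6940] v=[-0.6329]
Step 24: x=[4.6340] v=[-0.6004]
Step 25: x=[4.5777] v=[-0.5631]
Step 26: x=[4.5256] v=[-0.5213]
Step 27: x=[4.4781] v=[-0.4754]
Step 28: x=[4.4355] v=[-0.4257]
Step 29: x=[4.3983] v=[-0.3725]
Step 30: x=[4.3667] v=[-0.3164]
Step 31: x=[4.3409] v=[-0.2577]
Step 32: x=[4.3212] v=[-0.1970]
Step 33: x=[4.3077] v=[-0.1347]
Step 34: x=[4.3006] v=[-0.0713]
Step 35: x=[4.2999] v=[-0.0074]
Step 36: x=[4.3056] v=[0.0566]
First v>=0 after going negative at step 36, time=3.6000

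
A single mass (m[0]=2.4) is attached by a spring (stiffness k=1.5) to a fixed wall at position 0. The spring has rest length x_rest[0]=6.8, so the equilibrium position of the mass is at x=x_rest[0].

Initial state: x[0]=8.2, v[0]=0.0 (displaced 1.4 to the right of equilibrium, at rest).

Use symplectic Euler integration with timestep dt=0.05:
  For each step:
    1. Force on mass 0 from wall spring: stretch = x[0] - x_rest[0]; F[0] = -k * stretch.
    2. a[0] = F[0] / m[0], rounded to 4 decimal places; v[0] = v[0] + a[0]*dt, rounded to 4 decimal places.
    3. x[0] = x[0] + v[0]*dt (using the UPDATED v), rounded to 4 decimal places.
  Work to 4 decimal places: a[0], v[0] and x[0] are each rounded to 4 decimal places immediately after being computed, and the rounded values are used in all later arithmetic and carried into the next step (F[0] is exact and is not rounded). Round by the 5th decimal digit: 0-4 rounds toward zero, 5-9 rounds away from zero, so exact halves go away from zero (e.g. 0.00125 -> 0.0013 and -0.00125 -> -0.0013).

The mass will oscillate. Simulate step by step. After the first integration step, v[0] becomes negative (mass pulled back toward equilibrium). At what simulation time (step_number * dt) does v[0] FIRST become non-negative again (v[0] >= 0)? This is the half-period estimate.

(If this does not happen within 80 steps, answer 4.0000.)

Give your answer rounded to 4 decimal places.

Answer: 4.0000

Derivation:
Step 0: x=[8.2000] v=[0.0000]
Step 1: x=[8.1978] v=[-0.0438]
Step 2: x=[8.1934] v=[-0.0875]
Step 3: x=[8.1869] v=[-0.1310]
Step 4: x=[8.1782] v=[-0.1743]
Step 5: x=[8.1673] v=[-0.2174]
Step 6: x=[8.1543] v=[-0.2601]
Step 7: x=[8.1392] v=[-0.3024]
Step 8: x=[8.1220] v=[-0.3443]
Step 9: x=[8.1027] v=[-0.3856]
Step 10: x=[8.0814] v=[-0.4263]
Step 11: x=[8.0581] v=[-0.4663]
Step 12: x=[8.0328] v=[-0.5056]
Step 13: x=[8.0056] v=[-0.5441]
Step 14: x=[7.9765] v=[-0.5818]
Step 15: x=[7.9456] v=[-0.6186]
Step 16: x=[7.9129] v=[-0.6544]
Step 17: x=[7.8784] v=[-0.6892]
Step 18: x=[7.8423] v=[-0.7229]
Step 19: x=[7.8045] v=[-0.7555]
Step 20: x=[7.7652] v=[-0.7869]
Step 21: x=[7.7243] v=[-0.8171]
Step 22: x=[7.6820] v=[-0.8460]
Step 23: x=[7.6383] v=[-0.8736]
Step 24: x=[7.5933] v=[-0.8998]
Step 25: x=[7.5471] v=[-0.9246]
Step 26: x=[7.4997] v=[-0.9479]
Step 27: x=[7.4512] v=[-0.9698]
Step 28: x=[7.4017] v=[-0.9902]
Step 29: x=[7.3513] v=[-1.0090]
Step 30: x=[7.3000] v=[-1.0262]
Step 31: x=[7.2479] v=[-1.0418]
Step 32: x=[7.1951] v=[-1.0558]
Step 33: x=[7.1417] v=[-1.0681]
Step 34: x=[7.0878] v=[-1.0788]
Step 35: x=[7.0334] v=[-1.0878]
Step 36: x=[6.9786] v=[-1.0951]
Step 37: x=[6.9236] v=[-1.1007]
Step 38: x=[6.8684] v=[-1.1046]
Step 39: x=[6.8131] v=[-1.1067]
Step 40: x=[6.7577] v=[-1.1071]
Step 41: x=[6.7024] v=[-1.1058]
Step 42: x=[6.6473] v=[-1.1028]
Step 43: x=[6.5924] v=[-1.0980]
Step 44: x=[6.5378] v=[-1.0915]
Step 45: x=[6.4836] v=[-1.0833]
Step 46: x=[6.4299] v=[-1.0734]
Step 47: x=[6.3768] v=[-1.0618]
Step 48: x=[6.3244] v=[-1.0486]
Step 49: x=[6.2727] v=[-1.0337]
Step 50: x=[6.2218] v=[-1.0172]
Step 51: x=[6.1718] v=[-0.9991]
Step 52: x=[6.1228] v=[-0.9795]
Step 53: x=[6.0749] v=[-0.9583]
Step 54: x=[6.0281] v=[-0.9356]
Step 55: x=[5.9825] v=[-0.9115]
Step 56: x=[5.9382] v=[-0.8860]
Step 57: x=[5.8952] v=[-0.8591]
Step 58: x=[5.8537] v=[-0.8308]
Step 59: x=[5.8136] v=[-0.8012]
Step 60: x=[5.7751] v=[-0.7704]
Step 61: x=[5.7382] v=[-0.7384]
Step 62: x=[5.7029] v=[-0.7052]
Step 63: x=[5.6694] v=[-0.6709]
Step 64: x=[5.6376] v=[-0.6356]
Step 65: x=[5.6076] v=[-0.5993]
Step 66: x=[5.5795] v=[-0.5620]
Step 67: x=[5.5533] v=[-0.5239]
Step 68: x=[5.5291] v=[-0.4849]
Step 69: x=[5.5068] v=[-0.4452]
Step 70: x=[5.4866] v=[-0.4048]
Step 71: x=[5.4684] v=[-0.3638]
Step 72: x=[5.4523] v=[-0.3222]
Step 73: x=[5.4383] v=[-0.2801]
Step 74: x=[5.4264] v=[-0.2375]
Step 75: x=[5.4167] v=[-0.1946]
Step 76: x=[5.4091] v=[-0.1514]
Step 77: x=[5.4037] v=[-0.1079]
Step 78: x=[5.4005] v=[-0.0643]
Step 79: x=[5.3995] v=[-0.0206]
Step 80: x=[5.4007] v=[0.0232]
First v>=0 after going negative at step 80, time=4.0000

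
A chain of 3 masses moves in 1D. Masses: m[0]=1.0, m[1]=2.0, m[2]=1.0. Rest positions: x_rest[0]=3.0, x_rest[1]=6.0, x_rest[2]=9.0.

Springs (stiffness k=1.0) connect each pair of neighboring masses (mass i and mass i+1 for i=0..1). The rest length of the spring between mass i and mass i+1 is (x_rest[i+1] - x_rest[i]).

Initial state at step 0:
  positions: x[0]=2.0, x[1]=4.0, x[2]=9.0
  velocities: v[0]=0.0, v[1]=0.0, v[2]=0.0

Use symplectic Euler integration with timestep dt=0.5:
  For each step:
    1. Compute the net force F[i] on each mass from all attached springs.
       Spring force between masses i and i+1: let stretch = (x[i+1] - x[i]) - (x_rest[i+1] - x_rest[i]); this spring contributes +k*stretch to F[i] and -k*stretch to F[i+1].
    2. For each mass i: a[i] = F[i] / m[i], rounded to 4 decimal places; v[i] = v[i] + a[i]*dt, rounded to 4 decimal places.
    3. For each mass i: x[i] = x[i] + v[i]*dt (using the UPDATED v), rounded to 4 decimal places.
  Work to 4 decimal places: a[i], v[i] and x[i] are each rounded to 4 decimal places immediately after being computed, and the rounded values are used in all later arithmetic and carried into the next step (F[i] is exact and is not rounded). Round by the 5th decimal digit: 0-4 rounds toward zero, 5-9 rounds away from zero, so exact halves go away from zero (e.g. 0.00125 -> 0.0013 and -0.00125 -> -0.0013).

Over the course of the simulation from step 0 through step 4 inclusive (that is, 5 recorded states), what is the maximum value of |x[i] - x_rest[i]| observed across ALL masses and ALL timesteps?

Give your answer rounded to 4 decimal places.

Step 0: x=[2.0000 4.0000 9.0000] v=[0.0000 0.0000 0.0000]
Step 1: x=[1.7500 4.3750 8.5000] v=[-0.5000 0.7500 -1.0000]
Step 2: x=[1.4063 4.9375 7.7188] v=[-0.6875 1.1250 -1.5625]
Step 3: x=[1.1954 5.4063 6.9922] v=[-0.4219 0.9375 -1.4532]
Step 4: x=[1.2872 5.5470 6.6191] v=[0.1836 0.2813 -0.7462]
Max displacement = 2.3809

Answer: 2.3809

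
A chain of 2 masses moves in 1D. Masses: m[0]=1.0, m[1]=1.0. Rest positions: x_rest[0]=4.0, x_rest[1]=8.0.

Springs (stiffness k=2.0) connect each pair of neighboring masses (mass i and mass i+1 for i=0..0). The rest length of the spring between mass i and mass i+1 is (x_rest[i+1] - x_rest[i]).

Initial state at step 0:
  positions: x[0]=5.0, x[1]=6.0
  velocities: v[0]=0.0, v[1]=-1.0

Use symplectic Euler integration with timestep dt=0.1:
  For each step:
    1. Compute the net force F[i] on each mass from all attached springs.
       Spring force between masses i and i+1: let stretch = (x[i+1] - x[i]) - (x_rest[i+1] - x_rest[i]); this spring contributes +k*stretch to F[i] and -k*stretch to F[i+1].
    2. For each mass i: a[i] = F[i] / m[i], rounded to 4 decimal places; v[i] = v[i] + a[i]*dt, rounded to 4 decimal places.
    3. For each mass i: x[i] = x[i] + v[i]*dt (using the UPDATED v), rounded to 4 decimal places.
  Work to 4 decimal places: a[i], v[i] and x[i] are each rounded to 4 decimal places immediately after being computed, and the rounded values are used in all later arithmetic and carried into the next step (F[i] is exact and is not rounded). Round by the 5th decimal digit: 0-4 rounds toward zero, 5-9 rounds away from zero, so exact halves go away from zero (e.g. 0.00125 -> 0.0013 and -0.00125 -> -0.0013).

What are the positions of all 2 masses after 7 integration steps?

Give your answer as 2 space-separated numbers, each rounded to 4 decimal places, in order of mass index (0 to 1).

Step 0: x=[5.0000 6.0000] v=[0.0000 -1.0000]
Step 1: x=[4.9400 5.9600] v=[-0.6000 -0.4000]
Step 2: x=[4.8204 5.9796] v=[-1.1960 0.1960]
Step 3: x=[4.6440 6.0560] v=[-1.7642 0.7642]
Step 4: x=[4.4158 6.1842] v=[-2.2818 1.2818]
Step 5: x=[4.1430 6.3570] v=[-2.7281 1.7281]
Step 6: x=[3.8345 6.5655] v=[-3.0853 2.0853]
Step 7: x=[3.5006 6.7994] v=[-3.3391 2.3391]

Answer: 3.5006 6.7994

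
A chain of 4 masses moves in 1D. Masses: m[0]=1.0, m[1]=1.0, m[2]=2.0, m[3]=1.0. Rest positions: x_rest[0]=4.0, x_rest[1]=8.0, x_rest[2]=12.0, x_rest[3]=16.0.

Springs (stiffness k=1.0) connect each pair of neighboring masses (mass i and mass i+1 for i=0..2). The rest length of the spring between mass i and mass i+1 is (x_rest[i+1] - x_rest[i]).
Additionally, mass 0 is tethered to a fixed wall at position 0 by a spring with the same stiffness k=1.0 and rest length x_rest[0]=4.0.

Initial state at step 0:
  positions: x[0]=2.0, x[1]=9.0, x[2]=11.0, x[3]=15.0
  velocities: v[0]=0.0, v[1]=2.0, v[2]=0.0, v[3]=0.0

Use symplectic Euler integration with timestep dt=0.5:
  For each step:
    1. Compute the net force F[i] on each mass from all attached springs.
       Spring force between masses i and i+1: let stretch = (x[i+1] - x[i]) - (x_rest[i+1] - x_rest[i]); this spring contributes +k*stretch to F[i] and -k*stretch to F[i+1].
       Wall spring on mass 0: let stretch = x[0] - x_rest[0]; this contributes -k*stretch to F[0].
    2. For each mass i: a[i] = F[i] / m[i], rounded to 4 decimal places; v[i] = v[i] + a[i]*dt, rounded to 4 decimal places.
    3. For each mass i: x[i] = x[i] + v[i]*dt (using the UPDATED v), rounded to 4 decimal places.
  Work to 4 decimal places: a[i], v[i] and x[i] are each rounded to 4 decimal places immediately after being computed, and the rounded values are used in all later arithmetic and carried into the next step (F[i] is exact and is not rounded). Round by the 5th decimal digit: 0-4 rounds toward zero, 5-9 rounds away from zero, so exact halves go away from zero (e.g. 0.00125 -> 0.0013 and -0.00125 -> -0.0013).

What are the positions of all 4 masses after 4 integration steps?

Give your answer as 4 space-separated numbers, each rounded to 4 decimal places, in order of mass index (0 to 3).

Answer: 6.1231 7.4024 12.1349 15.6661

Derivation:
Step 0: x=[2.0000 9.0000 11.0000 15.0000] v=[0.0000 2.0000 0.0000 0.0000]
Step 1: x=[3.2500 8.7500 11.2500 15.0000] v=[2.5000 -0.5000 0.5000 0.0000]
Step 2: x=[5.0625 7.7500 11.6563 15.0625] v=[3.6250 -2.0000 0.8125 0.1250]
Step 3: x=[6.2813 7.0547 12.0001 15.2735] v=[2.4375 -1.3906 0.6875 0.4219]
Step 4: x=[6.1231 7.4024 12.1349 15.6661] v=[-0.3165 0.6954 0.2695 0.7852]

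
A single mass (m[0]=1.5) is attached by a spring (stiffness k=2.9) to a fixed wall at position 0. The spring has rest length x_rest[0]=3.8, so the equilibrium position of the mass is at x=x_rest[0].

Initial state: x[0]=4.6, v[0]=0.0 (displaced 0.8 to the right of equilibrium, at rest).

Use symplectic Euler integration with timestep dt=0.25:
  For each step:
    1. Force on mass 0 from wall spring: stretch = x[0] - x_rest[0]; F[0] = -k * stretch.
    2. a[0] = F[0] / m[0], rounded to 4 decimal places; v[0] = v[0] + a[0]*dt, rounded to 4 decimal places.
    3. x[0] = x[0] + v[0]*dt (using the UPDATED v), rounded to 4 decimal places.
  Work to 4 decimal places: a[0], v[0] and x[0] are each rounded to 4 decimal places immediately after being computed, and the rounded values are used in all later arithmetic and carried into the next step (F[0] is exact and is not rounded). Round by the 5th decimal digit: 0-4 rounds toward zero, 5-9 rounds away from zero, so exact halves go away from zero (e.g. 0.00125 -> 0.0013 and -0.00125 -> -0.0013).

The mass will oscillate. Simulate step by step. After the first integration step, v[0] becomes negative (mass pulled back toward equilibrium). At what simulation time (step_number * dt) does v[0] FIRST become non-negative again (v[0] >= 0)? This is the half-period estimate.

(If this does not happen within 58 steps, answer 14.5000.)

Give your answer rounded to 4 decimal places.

Step 0: x=[4.6000] v=[0.0000]
Step 1: x=[4.5033] v=[-0.3867]
Step 2: x=[4.3217] v=[-0.7266]
Step 3: x=[4.0770] v=[-0.9788]
Step 4: x=[3.7988] v=[-1.1127]
Step 5: x=[3.5208] v=[-1.1121]
Step 6: x=[3.2765] v=[-0.9772]
Step 7: x=[3.0955] v=[-0.7242]
Step 8: x=[2.9996] v=[-0.3837]
Step 9: x=[3.0004] v=[0.0032]
First v>=0 after going negative at step 9, time=2.2500

Answer: 2.2500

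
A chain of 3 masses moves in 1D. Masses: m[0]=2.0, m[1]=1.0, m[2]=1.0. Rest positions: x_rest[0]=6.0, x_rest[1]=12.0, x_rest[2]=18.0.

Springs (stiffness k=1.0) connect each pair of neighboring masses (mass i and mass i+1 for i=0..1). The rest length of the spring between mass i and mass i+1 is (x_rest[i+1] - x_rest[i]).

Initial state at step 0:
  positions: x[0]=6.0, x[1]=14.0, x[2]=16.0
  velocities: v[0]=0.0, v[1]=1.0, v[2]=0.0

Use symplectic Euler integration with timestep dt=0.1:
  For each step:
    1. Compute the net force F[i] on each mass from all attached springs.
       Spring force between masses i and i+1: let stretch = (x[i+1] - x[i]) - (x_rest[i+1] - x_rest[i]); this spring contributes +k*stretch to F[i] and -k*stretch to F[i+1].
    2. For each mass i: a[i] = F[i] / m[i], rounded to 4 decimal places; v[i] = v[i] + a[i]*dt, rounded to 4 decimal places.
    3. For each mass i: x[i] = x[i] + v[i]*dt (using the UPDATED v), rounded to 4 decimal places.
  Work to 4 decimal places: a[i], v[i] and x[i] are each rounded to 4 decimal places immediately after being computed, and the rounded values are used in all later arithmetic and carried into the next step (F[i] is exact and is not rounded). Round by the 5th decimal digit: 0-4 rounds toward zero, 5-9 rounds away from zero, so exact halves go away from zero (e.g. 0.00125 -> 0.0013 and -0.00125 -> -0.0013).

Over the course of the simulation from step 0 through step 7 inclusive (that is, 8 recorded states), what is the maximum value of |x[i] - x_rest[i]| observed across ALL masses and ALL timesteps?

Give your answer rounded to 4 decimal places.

Answer: 2.0400

Derivation:
Step 0: x=[6.0000 14.0000 16.0000] v=[0.0000 1.0000 0.0000]
Step 1: x=[6.0100 14.0400 16.0400] v=[0.1000 0.4000 0.4000]
Step 2: x=[6.0302 14.0197 16.1200] v=[0.2015 -0.2030 0.8000]
Step 3: x=[6.0603 13.9405 16.2390] v=[0.3010 -0.7919 1.1900]
Step 4: x=[6.0998 13.8055 16.3950] v=[0.3950 -1.3501 1.5602]
Step 5: x=[6.1478 13.6193 16.5851] v=[0.4803 -1.8617 1.9013]
Step 6: x=[6.2032 13.3881 16.8056] v=[0.5539 -2.3123 2.2047]
Step 7: x=[6.2645 13.1192 17.0519] v=[0.6132 -2.6890 2.4630]
Max displacement = 2.0400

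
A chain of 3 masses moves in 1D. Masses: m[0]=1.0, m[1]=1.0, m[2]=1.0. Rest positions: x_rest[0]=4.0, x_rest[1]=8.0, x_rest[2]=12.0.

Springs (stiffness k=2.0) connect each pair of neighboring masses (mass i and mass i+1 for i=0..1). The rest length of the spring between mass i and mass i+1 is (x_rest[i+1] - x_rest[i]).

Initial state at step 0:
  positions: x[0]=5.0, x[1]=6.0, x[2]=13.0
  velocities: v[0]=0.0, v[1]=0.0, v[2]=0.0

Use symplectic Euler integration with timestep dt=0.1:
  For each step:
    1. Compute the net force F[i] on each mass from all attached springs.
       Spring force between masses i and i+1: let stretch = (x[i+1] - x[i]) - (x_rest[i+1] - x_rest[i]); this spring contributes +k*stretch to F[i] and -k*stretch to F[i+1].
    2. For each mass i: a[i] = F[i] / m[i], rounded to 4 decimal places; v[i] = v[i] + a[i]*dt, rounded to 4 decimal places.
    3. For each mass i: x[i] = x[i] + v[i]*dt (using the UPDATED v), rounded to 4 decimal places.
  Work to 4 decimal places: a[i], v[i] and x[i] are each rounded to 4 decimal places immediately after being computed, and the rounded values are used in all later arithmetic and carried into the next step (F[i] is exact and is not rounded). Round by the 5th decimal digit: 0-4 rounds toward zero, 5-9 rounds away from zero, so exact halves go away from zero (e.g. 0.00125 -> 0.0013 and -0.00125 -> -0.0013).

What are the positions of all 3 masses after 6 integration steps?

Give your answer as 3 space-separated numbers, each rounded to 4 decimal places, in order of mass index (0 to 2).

Answer: 3.9745 8.0512 11.9745

Derivation:
Step 0: x=[5.0000 6.0000 13.0000] v=[0.0000 0.0000 0.0000]
Step 1: x=[4.9400 6.1200 12.9400] v=[-0.6000 1.2000 -0.6000]
Step 2: x=[4.8236 6.3528 12.8236] v=[-1.1640 2.3280 -1.1640]
Step 3: x=[4.6578 6.6844 12.6578] v=[-1.6582 3.3163 -1.6582]
Step 4: x=[4.4525 7.0950 12.4525] v=[-2.0529 4.1057 -2.0529]
Step 5: x=[4.2201 7.5599 12.2201] v=[-2.3244 4.6487 -2.3244]
Step 6: x=[3.9745 8.0512 11.9745] v=[-2.4564 4.9128 -2.4564]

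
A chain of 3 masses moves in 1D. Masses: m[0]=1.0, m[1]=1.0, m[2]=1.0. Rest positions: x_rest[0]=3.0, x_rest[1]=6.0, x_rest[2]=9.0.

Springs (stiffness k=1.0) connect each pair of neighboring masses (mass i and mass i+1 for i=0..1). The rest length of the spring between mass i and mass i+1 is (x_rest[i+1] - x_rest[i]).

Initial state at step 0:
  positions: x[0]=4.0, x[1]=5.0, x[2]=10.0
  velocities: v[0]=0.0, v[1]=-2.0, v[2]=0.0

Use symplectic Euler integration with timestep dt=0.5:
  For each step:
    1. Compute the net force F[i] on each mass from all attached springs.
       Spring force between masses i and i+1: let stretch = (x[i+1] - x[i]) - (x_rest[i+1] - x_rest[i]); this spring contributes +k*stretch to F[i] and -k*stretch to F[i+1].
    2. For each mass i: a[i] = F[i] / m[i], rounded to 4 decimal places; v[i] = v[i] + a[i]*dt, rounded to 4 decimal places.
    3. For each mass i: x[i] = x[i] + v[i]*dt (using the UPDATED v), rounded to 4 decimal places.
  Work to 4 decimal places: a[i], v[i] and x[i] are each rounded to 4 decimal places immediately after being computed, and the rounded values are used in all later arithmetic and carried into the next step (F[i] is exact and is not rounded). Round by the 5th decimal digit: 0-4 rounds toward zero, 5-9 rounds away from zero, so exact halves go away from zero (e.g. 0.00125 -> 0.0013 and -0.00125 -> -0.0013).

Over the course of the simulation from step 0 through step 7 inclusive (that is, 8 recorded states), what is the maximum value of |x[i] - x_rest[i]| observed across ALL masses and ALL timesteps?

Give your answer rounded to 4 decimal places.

Step 0: x=[4.0000 5.0000 10.0000] v=[0.0000 -2.0000 0.0000]
Step 1: x=[3.5000 5.0000 9.5000] v=[-1.0000 0.0000 -1.0000]
Step 2: x=[2.6250 5.7500 8.6250] v=[-1.7500 1.5000 -1.7500]
Step 3: x=[1.7813 6.4375 7.7813] v=[-1.6875 1.3750 -1.6875]
Step 4: x=[1.3516 6.2969 7.3516] v=[-0.8594 -0.2812 -0.8594]
Step 5: x=[1.4083 5.1837 7.4083] v=[0.1133 -2.2265 0.1133]
Step 6: x=[1.6588 3.6828 7.6588] v=[0.5010 -3.0019 0.5010]
Step 7: x=[1.6653 2.6699 7.6653] v=[0.0130 -2.0259 0.0130]
Max displacement = 3.3301

Answer: 3.3301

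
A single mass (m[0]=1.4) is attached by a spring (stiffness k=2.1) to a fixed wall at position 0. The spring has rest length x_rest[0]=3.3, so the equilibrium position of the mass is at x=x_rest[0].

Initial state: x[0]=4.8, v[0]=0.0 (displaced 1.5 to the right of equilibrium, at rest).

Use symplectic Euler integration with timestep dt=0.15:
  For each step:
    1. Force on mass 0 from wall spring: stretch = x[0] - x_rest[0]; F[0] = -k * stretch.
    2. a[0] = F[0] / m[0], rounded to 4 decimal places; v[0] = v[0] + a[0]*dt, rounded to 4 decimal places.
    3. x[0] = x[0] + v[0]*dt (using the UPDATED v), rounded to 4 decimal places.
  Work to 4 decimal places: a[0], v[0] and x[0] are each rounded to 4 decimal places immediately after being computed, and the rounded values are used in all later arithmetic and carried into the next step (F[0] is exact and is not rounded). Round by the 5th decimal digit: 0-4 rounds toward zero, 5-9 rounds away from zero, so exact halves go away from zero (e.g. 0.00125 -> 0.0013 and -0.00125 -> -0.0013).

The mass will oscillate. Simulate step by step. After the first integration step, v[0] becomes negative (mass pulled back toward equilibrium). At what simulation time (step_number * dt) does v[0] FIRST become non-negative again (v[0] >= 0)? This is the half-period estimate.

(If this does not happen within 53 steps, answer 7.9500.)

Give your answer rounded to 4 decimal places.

Step 0: x=[4.8000] v=[0.0000]
Step 1: x=[4.7494] v=[-0.3375]
Step 2: x=[4.6499] v=[-0.6636]
Step 3: x=[4.5048] v=[-0.9673]
Step 4: x=[4.3190] v=[-1.2384]
Step 5: x=[4.0988] v=[-1.4677]
Step 6: x=[3.8517] v=[-1.6474]
Step 7: x=[3.5860] v=[-1.7715]
Step 8: x=[3.3106] v=[-1.8359]
Step 9: x=[3.0349] v=[-1.8383]
Step 10: x=[2.7681] v=[-1.7786]
Step 11: x=[2.5193] v=[-1.6589]
Step 12: x=[2.2968] v=[-1.4832]
Step 13: x=[2.1082] v=[-1.2575]
Step 14: x=[1.9598] v=[-0.9893]
Step 15: x=[1.8566] v=[-0.6878]
Step 16: x=[1.8022] v=[-0.3630]
Step 17: x=[1.7983] v=[-0.0260]
Step 18: x=[1.8451] v=[0.3119]
First v>=0 after going negative at step 18, time=2.7000

Answer: 2.7000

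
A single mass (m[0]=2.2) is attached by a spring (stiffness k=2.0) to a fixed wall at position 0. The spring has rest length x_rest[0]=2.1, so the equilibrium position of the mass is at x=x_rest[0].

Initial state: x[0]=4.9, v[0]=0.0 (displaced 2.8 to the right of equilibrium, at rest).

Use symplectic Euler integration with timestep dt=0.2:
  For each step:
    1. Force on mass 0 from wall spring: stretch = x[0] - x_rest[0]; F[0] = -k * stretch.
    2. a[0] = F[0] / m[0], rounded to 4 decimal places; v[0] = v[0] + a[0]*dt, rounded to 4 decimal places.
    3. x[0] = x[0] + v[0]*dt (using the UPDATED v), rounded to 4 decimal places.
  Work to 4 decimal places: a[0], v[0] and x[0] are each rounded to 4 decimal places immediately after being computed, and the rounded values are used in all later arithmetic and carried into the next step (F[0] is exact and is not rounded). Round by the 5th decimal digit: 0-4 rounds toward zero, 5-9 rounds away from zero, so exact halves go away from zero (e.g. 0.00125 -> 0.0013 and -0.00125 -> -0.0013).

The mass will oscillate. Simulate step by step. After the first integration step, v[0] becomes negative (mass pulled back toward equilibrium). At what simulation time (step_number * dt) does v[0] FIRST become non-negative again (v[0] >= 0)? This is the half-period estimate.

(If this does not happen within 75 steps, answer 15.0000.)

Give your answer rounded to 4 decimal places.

Answer: 3.4000

Derivation:
Step 0: x=[4.9000] v=[0.0000]
Step 1: x=[4.7982] v=[-0.5091]
Step 2: x=[4.5983] v=[-0.9997]
Step 3: x=[4.3075] v=[-1.4539]
Step 4: x=[3.9364] v=[-1.8553]
Step 5: x=[3.4986] v=[-2.1892]
Step 6: x=[3.0099] v=[-2.4435]
Step 7: x=[2.4881] v=[-2.6089]
Step 8: x=[1.9522] v=[-2.6795]
Step 9: x=[1.4217] v=[-2.6526]
Step 10: x=[0.9158] v=[-2.5293]
Step 11: x=[0.4530] v=[-2.3140]
Step 12: x=[0.0501] v=[-2.0145]
Step 13: x=[-0.2783] v=[-1.6418]
Step 14: x=[-0.5202] v=[-1.2094]
Step 15: x=[-0.6668] v=[-0.7330]
Step 16: x=[-0.7128] v=[-0.2299]
Step 17: x=[-0.6565] v=[0.2815]
First v>=0 after going negative at step 17, time=3.4000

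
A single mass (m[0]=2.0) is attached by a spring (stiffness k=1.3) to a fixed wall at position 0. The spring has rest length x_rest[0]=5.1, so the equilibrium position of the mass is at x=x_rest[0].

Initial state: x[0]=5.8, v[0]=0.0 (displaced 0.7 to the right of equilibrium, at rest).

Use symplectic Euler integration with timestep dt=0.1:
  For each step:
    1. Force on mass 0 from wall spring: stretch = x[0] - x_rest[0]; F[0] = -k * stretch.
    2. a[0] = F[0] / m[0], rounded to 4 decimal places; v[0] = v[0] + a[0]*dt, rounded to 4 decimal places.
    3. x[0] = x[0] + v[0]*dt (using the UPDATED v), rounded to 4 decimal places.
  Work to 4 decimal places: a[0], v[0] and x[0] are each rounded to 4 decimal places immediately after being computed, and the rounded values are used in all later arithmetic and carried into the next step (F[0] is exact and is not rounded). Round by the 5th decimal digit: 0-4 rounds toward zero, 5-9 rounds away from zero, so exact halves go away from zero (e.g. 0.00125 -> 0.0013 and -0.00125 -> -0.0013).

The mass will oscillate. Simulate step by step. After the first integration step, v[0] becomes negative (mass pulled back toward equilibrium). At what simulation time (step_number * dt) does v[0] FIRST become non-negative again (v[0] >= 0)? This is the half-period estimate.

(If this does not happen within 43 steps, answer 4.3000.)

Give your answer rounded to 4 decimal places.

Answer: 3.9000

Derivation:
Step 0: x=[5.8000] v=[0.0000]
Step 1: x=[5.7955] v=[-0.0455]
Step 2: x=[5.7864] v=[-0.0907]
Step 3: x=[5.7729] v=[-0.1353]
Step 4: x=[5.7550] v=[-0.1790]
Step 5: x=[5.7328] v=[-0.2216]
Step 6: x=[5.7065] v=[-0.2627]
Step 7: x=[5.6763] v=[-0.3021]
Step 8: x=[5.6423] v=[-0.3396]
Step 9: x=[5.6048] v=[-0.3749]
Step 10: x=[5.5640] v=[-0.4077]
Step 11: x=[5.5202] v=[-0.4379]
Step 12: x=[5.4737] v=[-0.4652]
Step 13: x=[5.4248] v=[-0.4895]
Step 14: x=[5.3737] v=[-0.5106]
Step 15: x=[5.3209] v=[-0.5284]
Step 16: x=[5.2666] v=[-0.5428]
Step 17: x=[5.2112] v=[-0.5536]
Step 18: x=[5.1551] v=[-0.5608]
Step 19: x=[5.0987] v=[-0.5644]
Step 20: x=[5.0423] v=[-0.5643]
Step 21: x=[4.9862] v=[-0.5606]
Step 22: x=[4.9309] v=[-0.5532]
Step 23: x=[4.8767] v=[-0.5422]
Step 24: x=[4.8239] v=[-0.5277]
Step 25: x=[4.7729] v=[-0.5098]
Step 26: x=[4.7241] v=[-0.4885]
Step 27: x=[4.6777] v=[-0.4641]
Step 28: x=[4.6340] v=[-0.4367]
Step 29: x=[4.5934] v=[-0.4064]
Step 30: x=[4.5561] v=[-0.3735]
Step 31: x=[4.5223] v=[-0.3382]
Step 32: x=[4.4922] v=[-0.3007]
Step 33: x=[4.4661] v=[-0.2612]
Step 34: x=[4.4441] v=[-0.2200]
Step 35: x=[4.4264] v=[-0.1774]
Step 36: x=[4.4130] v=[-0.1336]
Step 37: x=[4.4041] v=[-0.0889]
Step 38: x=[4.3997] v=[-0.0437]
Step 39: x=[4.3999] v=[0.0018]
First v>=0 after going negative at step 39, time=3.9000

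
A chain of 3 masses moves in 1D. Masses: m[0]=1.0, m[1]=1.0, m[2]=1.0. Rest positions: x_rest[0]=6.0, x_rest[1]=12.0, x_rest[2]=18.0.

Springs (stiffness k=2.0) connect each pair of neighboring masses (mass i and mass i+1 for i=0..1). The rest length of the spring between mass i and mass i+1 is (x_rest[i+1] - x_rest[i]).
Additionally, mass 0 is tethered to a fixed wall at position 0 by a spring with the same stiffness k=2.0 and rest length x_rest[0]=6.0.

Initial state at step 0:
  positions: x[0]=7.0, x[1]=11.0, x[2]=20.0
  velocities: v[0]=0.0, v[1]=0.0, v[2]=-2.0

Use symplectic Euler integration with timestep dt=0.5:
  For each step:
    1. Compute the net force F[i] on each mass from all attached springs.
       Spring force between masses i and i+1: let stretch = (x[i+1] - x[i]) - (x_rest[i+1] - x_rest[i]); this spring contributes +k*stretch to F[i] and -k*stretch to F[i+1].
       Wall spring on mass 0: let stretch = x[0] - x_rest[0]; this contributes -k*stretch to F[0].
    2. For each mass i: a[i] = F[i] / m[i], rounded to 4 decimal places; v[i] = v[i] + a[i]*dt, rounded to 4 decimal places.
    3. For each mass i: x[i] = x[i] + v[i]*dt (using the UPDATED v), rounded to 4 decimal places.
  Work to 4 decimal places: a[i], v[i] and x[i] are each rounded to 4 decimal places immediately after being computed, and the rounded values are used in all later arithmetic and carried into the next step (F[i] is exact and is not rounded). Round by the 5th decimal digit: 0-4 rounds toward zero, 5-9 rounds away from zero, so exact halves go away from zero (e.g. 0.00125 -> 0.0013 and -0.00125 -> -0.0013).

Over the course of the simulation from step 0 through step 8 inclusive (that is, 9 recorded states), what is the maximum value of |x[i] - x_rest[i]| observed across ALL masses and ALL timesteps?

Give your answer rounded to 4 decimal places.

Answer: 3.4687

Derivation:
Step 0: x=[7.0000 11.0000 20.0000] v=[0.0000 0.0000 -2.0000]
Step 1: x=[5.5000 13.5000 17.5000] v=[-3.0000 5.0000 -5.0000]
Step 2: x=[5.2500 14.0000 16.0000] v=[-0.5000 1.0000 -3.0000]
Step 3: x=[6.7500 11.1250 16.5000] v=[3.0000 -5.7500 1.0000]
Step 4: x=[7.0625 8.7500 17.3125] v=[0.6250 -4.7500 1.6250]
Step 5: x=[4.6875 9.8125 16.8438] v=[-4.7500 2.1250 -0.9375]
Step 6: x=[2.5313 11.8282 15.8594] v=[-4.3125 4.0313 -1.9688]
Step 7: x=[3.7579 11.2110 15.8594] v=[2.4531 -1.2344 0.0000]
Step 8: x=[6.8321 9.1915 16.5352] v=[6.1483 -4.0391 1.3516]
Max displacement = 3.4687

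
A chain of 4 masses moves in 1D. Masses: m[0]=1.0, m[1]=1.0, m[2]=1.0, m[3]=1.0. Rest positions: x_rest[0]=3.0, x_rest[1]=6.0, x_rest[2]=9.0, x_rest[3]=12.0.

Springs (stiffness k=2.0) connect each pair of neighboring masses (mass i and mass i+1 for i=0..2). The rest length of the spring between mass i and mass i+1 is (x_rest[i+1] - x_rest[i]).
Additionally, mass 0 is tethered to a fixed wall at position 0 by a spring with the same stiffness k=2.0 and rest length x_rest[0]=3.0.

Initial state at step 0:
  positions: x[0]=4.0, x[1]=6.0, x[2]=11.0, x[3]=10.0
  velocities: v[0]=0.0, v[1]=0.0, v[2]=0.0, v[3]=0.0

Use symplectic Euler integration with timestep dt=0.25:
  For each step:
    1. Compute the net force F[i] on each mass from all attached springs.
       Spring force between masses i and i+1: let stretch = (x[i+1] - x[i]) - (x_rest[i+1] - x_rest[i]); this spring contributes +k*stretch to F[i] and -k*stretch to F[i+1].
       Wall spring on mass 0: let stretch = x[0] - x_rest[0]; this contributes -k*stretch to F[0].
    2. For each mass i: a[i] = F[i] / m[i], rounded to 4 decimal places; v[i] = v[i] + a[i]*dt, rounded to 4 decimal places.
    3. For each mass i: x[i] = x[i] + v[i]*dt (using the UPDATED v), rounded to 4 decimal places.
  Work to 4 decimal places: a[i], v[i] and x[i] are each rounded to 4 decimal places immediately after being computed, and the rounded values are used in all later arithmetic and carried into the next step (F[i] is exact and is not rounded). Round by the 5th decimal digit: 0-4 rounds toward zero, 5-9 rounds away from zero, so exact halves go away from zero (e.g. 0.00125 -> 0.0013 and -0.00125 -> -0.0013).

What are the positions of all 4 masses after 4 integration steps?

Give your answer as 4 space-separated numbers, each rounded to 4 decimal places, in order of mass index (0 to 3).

Answer: 2.7847 7.1588 7.1560 13.0306

Derivation:
Step 0: x=[4.0000 6.0000 11.0000 10.0000] v=[0.0000 0.0000 0.0000 0.0000]
Step 1: x=[3.7500 6.3750 10.2500 10.5000] v=[-1.0000 1.5000 -3.0000 2.0000]
Step 2: x=[3.3594 6.9063 9.0469 11.3438] v=[-1.5625 2.1250 -4.8125 3.3750]
Step 3: x=[2.9922 7.2618 7.8633 12.2755] v=[-1.4688 1.4219 -4.7344 3.7266]
Step 4: x=[2.7847 7.1588 7.1560 13.0306] v=[-0.8301 -0.4122 -2.8291 3.0205]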